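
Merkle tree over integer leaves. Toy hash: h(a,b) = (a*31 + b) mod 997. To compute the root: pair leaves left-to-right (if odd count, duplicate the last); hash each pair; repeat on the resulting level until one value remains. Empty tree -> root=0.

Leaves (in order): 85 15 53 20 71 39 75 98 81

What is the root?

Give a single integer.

L0: [85, 15, 53, 20, 71, 39, 75, 98, 81]
L1: h(85,15)=(85*31+15)%997=656 h(53,20)=(53*31+20)%997=666 h(71,39)=(71*31+39)%997=246 h(75,98)=(75*31+98)%997=429 h(81,81)=(81*31+81)%997=598 -> [656, 666, 246, 429, 598]
L2: h(656,666)=(656*31+666)%997=65 h(246,429)=(246*31+429)%997=79 h(598,598)=(598*31+598)%997=193 -> [65, 79, 193]
L3: h(65,79)=(65*31+79)%997=100 h(193,193)=(193*31+193)%997=194 -> [100, 194]
L4: h(100,194)=(100*31+194)%997=303 -> [303]

Answer: 303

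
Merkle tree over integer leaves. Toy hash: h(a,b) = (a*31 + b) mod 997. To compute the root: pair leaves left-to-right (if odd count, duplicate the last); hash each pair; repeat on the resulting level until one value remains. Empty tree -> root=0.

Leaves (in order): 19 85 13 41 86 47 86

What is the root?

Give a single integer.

Answer: 583

Derivation:
L0: [19, 85, 13, 41, 86, 47, 86]
L1: h(19,85)=(19*31+85)%997=674 h(13,41)=(13*31+41)%997=444 h(86,47)=(86*31+47)%997=719 h(86,86)=(86*31+86)%997=758 -> [674, 444, 719, 758]
L2: h(674,444)=(674*31+444)%997=401 h(719,758)=(719*31+758)%997=116 -> [401, 116]
L3: h(401,116)=(401*31+116)%997=583 -> [583]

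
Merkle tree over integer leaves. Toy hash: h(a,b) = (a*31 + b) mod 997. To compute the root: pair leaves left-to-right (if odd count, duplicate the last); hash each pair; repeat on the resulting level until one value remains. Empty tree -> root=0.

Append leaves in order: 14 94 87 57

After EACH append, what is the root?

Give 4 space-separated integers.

After append 14 (leaves=[14]):
  L0: [14]
  root=14
After append 94 (leaves=[14, 94]):
  L0: [14, 94]
  L1: h(14,94)=(14*31+94)%997=528 -> [528]
  root=528
After append 87 (leaves=[14, 94, 87]):
  L0: [14, 94, 87]
  L1: h(14,94)=(14*31+94)%997=528 h(87,87)=(87*31+87)%997=790 -> [528, 790]
  L2: h(528,790)=(528*31+790)%997=209 -> [209]
  root=209
After append 57 (leaves=[14, 94, 87, 57]):
  L0: [14, 94, 87, 57]
  L1: h(14,94)=(14*31+94)%997=528 h(87,57)=(87*31+57)%997=760 -> [528, 760]
  L2: h(528,760)=(528*31+760)%997=179 -> [179]
  root=179

Answer: 14 528 209 179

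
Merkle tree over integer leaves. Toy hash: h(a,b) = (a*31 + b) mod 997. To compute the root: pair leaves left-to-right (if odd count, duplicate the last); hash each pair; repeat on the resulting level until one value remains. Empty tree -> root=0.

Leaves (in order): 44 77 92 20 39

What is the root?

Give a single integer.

L0: [44, 77, 92, 20, 39]
L1: h(44,77)=(44*31+77)%997=444 h(92,20)=(92*31+20)%997=878 h(39,39)=(39*31+39)%997=251 -> [444, 878, 251]
L2: h(444,878)=(444*31+878)%997=684 h(251,251)=(251*31+251)%997=56 -> [684, 56]
L3: h(684,56)=(684*31+56)%997=323 -> [323]

Answer: 323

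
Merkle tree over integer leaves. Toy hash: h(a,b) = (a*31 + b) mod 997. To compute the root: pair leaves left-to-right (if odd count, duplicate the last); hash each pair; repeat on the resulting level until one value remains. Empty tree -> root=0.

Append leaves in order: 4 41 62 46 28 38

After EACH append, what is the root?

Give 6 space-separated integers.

After append 4 (leaves=[4]):
  L0: [4]
  root=4
After append 41 (leaves=[4, 41]):
  L0: [4, 41]
  L1: h(4,41)=(4*31+41)%997=165 -> [165]
  root=165
After append 62 (leaves=[4, 41, 62]):
  L0: [4, 41, 62]
  L1: h(4,41)=(4*31+41)%997=165 h(62,62)=(62*31+62)%997=987 -> [165, 987]
  L2: h(165,987)=(165*31+987)%997=120 -> [120]
  root=120
After append 46 (leaves=[4, 41, 62, 46]):
  L0: [4, 41, 62, 46]
  L1: h(4,41)=(4*31+41)%997=165 h(62,46)=(62*31+46)%997=971 -> [165, 971]
  L2: h(165,971)=(165*31+971)%997=104 -> [104]
  root=104
After append 28 (leaves=[4, 41, 62, 46, 28]):
  L0: [4, 41, 62, 46, 28]
  L1: h(4,41)=(4*31+41)%997=165 h(62,46)=(62*31+46)%997=971 h(28,28)=(28*31+28)%997=896 -> [165, 971, 896]
  L2: h(165,971)=(165*31+971)%997=104 h(896,896)=(896*31+896)%997=756 -> [104, 756]
  L3: h(104,756)=(104*31+756)%997=989 -> [989]
  root=989
After append 38 (leaves=[4, 41, 62, 46, 28, 38]):
  L0: [4, 41, 62, 46, 28, 38]
  L1: h(4,41)=(4*31+41)%997=165 h(62,46)=(62*31+46)%997=971 h(28,38)=(28*31+38)%997=906 -> [165, 971, 906]
  L2: h(165,971)=(165*31+971)%997=104 h(906,906)=(906*31+906)%997=79 -> [104, 79]
  L3: h(104,79)=(104*31+79)%997=312 -> [312]
  root=312

Answer: 4 165 120 104 989 312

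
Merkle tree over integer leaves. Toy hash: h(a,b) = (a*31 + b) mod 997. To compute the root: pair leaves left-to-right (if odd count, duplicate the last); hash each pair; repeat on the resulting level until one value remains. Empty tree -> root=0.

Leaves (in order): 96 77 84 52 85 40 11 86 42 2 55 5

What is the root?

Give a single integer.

L0: [96, 77, 84, 52, 85, 40, 11, 86, 42, 2, 55, 5]
L1: h(96,77)=(96*31+77)%997=62 h(84,52)=(84*31+52)%997=662 h(85,40)=(85*31+40)%997=681 h(11,86)=(11*31+86)%997=427 h(42,2)=(42*31+2)%997=307 h(55,5)=(55*31+5)%997=713 -> [62, 662, 681, 427, 307, 713]
L2: h(62,662)=(62*31+662)%997=590 h(681,427)=(681*31+427)%997=601 h(307,713)=(307*31+713)%997=260 -> [590, 601, 260]
L3: h(590,601)=(590*31+601)%997=945 h(260,260)=(260*31+260)%997=344 -> [945, 344]
L4: h(945,344)=(945*31+344)%997=726 -> [726]

Answer: 726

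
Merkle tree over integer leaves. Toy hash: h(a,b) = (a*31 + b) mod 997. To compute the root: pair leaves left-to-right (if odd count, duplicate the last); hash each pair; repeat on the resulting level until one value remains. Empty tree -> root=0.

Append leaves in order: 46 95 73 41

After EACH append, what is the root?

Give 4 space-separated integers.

After append 46 (leaves=[46]):
  L0: [46]
  root=46
After append 95 (leaves=[46, 95]):
  L0: [46, 95]
  L1: h(46,95)=(46*31+95)%997=524 -> [524]
  root=524
After append 73 (leaves=[46, 95, 73]):
  L0: [46, 95, 73]
  L1: h(46,95)=(46*31+95)%997=524 h(73,73)=(73*31+73)%997=342 -> [524, 342]
  L2: h(524,342)=(524*31+342)%997=634 -> [634]
  root=634
After append 41 (leaves=[46, 95, 73, 41]):
  L0: [46, 95, 73, 41]
  L1: h(46,95)=(46*31+95)%997=524 h(73,41)=(73*31+41)%997=310 -> [524, 310]
  L2: h(524,310)=(524*31+310)%997=602 -> [602]
  root=602

Answer: 46 524 634 602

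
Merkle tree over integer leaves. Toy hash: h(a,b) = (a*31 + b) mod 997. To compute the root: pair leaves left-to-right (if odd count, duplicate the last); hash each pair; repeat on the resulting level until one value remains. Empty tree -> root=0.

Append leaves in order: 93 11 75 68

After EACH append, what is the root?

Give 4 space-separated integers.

Answer: 93 900 390 383

Derivation:
After append 93 (leaves=[93]):
  L0: [93]
  root=93
After append 11 (leaves=[93, 11]):
  L0: [93, 11]
  L1: h(93,11)=(93*31+11)%997=900 -> [900]
  root=900
After append 75 (leaves=[93, 11, 75]):
  L0: [93, 11, 75]
  L1: h(93,11)=(93*31+11)%997=900 h(75,75)=(75*31+75)%997=406 -> [900, 406]
  L2: h(900,406)=(900*31+406)%997=390 -> [390]
  root=390
After append 68 (leaves=[93, 11, 75, 68]):
  L0: [93, 11, 75, 68]
  L1: h(93,11)=(93*31+11)%997=900 h(75,68)=(75*31+68)%997=399 -> [900, 399]
  L2: h(900,399)=(900*31+399)%997=383 -> [383]
  root=383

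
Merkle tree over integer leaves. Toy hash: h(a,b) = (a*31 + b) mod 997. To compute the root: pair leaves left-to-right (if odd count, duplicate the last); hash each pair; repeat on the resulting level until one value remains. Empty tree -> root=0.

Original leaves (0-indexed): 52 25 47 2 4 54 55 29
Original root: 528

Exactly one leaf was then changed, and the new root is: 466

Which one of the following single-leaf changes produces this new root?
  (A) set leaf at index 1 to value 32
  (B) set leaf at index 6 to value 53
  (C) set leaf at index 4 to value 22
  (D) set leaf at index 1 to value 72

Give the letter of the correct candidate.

Original leaves: [52, 25, 47, 2, 4, 54, 55, 29]
Target new root: 466
Try each candidate change and compute the resulting root:
Candidate A: set leaf[1] = 32 -> leaves = [52, 32, 47, 2, 4, 54, 55, 29]
  L0: [52, 32, 47, 2, 4, 54, 55, 29]
  L1: h(52,32)=(52*31+32)%997=647 h(47,2)=(47*31+2)%997=462 h(4,54)=(4*31+54)%997=178 h(55,29)=(55*31+29)%997=737 -> [647, 462, 178, 737]
  L2: h(647,462)=(647*31+462)%997=579 h(178,737)=(178*31+737)%997=273 -> [579, 273]
  L3: h(579,273)=(579*31+273)%997=276 -> [276]
  root = 276 != target 466
Candidate B: set leaf[6] = 53 -> leaves = [52, 25, 47, 2, 4, 54, 53, 29]
  L0: [52, 25, 47, 2, 4, 54, 53, 29]
  L1: h(52,25)=(52*31+25)%997=640 h(47,2)=(47*31+2)%997=462 h(4,54)=(4*31+54)%997=178 h(53,29)=(53*31+29)%997=675 -> [640, 462, 178, 675]
  L2: h(640,462)=(640*31+462)%997=362 h(178,675)=(178*31+675)%997=211 -> [362, 211]
  L3: h(362,211)=(362*31+211)%997=466 -> [466]
  root = 466 == target 466  ** MATCH **
Candidate C: set leaf[4] = 22 -> leaves = [52, 25, 47, 2, 22, 54, 55, 29]
  L0: [52, 25, 47, 2, 22, 54, 55, 29]
  L1: h(52,25)=(52*31+25)%997=640 h(47,2)=(47*31+2)%997=462 h(22,54)=(22*31+54)%997=736 h(55,29)=(55*31+29)%997=737 -> [640, 462, 736, 737]
  L2: h(640,462)=(640*31+462)%997=362 h(736,737)=(736*31+737)%997=622 -> [362, 622]
  L3: h(362,622)=(362*31+622)%997=877 -> [877]
  root = 877 != target 466
Candidate D: set leaf[1] = 72 -> leaves = [52, 72, 47, 2, 4, 54, 55, 29]
  L0: [52, 72, 47, 2, 4, 54, 55, 29]
  L1: h(52,72)=(52*31+72)%997=687 h(47,2)=(47*31+2)%997=462 h(4,54)=(4*31+54)%997=178 h(55,29)=(55*31+29)%997=737 -> [687, 462, 178, 737]
  L2: h(687,462)=(687*31+462)%997=822 h(178,737)=(178*31+737)%997=273 -> [822, 273]
  L3: h(822,273)=(822*31+273)%997=830 -> [830]
  root = 830 != target 466
Candidate B produces the target root.

Answer: B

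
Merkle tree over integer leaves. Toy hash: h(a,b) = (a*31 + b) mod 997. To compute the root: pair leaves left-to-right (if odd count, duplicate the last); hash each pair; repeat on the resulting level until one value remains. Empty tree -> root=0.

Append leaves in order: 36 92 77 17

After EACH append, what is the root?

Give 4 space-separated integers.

Answer: 36 211 32 969

Derivation:
After append 36 (leaves=[36]):
  L0: [36]
  root=36
After append 92 (leaves=[36, 92]):
  L0: [36, 92]
  L1: h(36,92)=(36*31+92)%997=211 -> [211]
  root=211
After append 77 (leaves=[36, 92, 77]):
  L0: [36, 92, 77]
  L1: h(36,92)=(36*31+92)%997=211 h(77,77)=(77*31+77)%997=470 -> [211, 470]
  L2: h(211,470)=(211*31+470)%997=32 -> [32]
  root=32
After append 17 (leaves=[36, 92, 77, 17]):
  L0: [36, 92, 77, 17]
  L1: h(36,92)=(36*31+92)%997=211 h(77,17)=(77*31+17)%997=410 -> [211, 410]
  L2: h(211,410)=(211*31+410)%997=969 -> [969]
  root=969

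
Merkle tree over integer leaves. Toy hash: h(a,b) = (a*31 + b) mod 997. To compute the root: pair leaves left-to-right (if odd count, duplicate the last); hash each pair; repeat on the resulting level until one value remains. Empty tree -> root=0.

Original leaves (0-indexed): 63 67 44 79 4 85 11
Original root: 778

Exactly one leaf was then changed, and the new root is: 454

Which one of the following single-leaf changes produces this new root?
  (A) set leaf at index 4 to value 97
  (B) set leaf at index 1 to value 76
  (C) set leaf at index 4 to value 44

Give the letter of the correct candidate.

Original leaves: [63, 67, 44, 79, 4, 85, 11]
Target new root: 454
Try each candidate change and compute the resulting root:
Candidate A: set leaf[4] = 97 -> leaves = [63, 67, 44, 79, 97, 85, 11]
  L0: [63, 67, 44, 79, 97, 85, 11]
  L1: h(63,67)=(63*31+67)%997=26 h(44,79)=(44*31+79)%997=446 h(97,85)=(97*31+85)%997=101 h(11,11)=(11*31+11)%997=352 -> [26, 446, 101, 352]
  L2: h(26,446)=(26*31+446)%997=255 h(101,352)=(101*31+352)%997=492 -> [255, 492]
  L3: h(255,492)=(255*31+492)%997=421 -> [421]
  root = 421 != target 454
Candidate B: set leaf[1] = 76 -> leaves = [63, 76, 44, 79, 4, 85, 11]
  L0: [63, 76, 44, 79, 4, 85, 11]
  L1: h(63,76)=(63*31+76)%997=35 h(44,79)=(44*31+79)%997=446 h(4,85)=(4*31+85)%997=209 h(11,11)=(11*31+11)%997=352 -> [35, 446, 209, 352]
  L2: h(35,446)=(35*31+446)%997=534 h(209,352)=(209*31+352)%997=849 -> [534, 849]
  L3: h(534,849)=(534*31+849)%997=454 -> [454]
  root = 454 == target 454  ** MATCH **
Candidate C: set leaf[4] = 44 -> leaves = [63, 67, 44, 79, 44, 85, 11]
  L0: [63, 67, 44, 79, 44, 85, 11]
  L1: h(63,67)=(63*31+67)%997=26 h(44,79)=(44*31+79)%997=446 h(44,85)=(44*31+85)%997=452 h(11,11)=(11*31+11)%997=352 -> [26, 446, 452, 352]
  L2: h(26,446)=(26*31+446)%997=255 h(452,352)=(452*31+352)%997=406 -> [255, 406]
  L3: h(255,406)=(255*31+406)%997=335 -> [335]
  root = 335 != target 454
Candidate B produces the target root.

Answer: B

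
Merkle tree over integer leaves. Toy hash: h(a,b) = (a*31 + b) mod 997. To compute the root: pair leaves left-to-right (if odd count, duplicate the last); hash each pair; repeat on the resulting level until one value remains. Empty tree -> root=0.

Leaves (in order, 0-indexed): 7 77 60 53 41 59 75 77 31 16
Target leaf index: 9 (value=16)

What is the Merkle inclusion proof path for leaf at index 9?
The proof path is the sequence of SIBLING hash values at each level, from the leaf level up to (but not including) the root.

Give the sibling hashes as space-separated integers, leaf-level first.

L0 (leaves): [7, 77, 60, 53, 41, 59, 75, 77, 31, 16], target index=9
L1: h(7,77)=(7*31+77)%997=294 [pair 0] h(60,53)=(60*31+53)%997=916 [pair 1] h(41,59)=(41*31+59)%997=333 [pair 2] h(75,77)=(75*31+77)%997=408 [pair 3] h(31,16)=(31*31+16)%997=977 [pair 4] -> [294, 916, 333, 408, 977]
  Sibling for proof at L0: 31
L2: h(294,916)=(294*31+916)%997=60 [pair 0] h(333,408)=(333*31+408)%997=761 [pair 1] h(977,977)=(977*31+977)%997=357 [pair 2] -> [60, 761, 357]
  Sibling for proof at L1: 977
L3: h(60,761)=(60*31+761)%997=627 [pair 0] h(357,357)=(357*31+357)%997=457 [pair 1] -> [627, 457]
  Sibling for proof at L2: 357
L4: h(627,457)=(627*31+457)%997=951 [pair 0] -> [951]
  Sibling for proof at L3: 627
Root: 951
Proof path (sibling hashes from leaf to root): [31, 977, 357, 627]

Answer: 31 977 357 627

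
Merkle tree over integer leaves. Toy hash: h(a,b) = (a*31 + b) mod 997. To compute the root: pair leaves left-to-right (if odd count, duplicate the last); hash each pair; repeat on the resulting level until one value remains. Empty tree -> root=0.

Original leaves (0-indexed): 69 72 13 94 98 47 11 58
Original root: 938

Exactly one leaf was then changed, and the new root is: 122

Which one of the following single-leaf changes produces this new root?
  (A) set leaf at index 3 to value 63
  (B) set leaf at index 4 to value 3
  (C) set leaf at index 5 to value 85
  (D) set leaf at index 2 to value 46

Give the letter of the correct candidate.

Answer: C

Derivation:
Original leaves: [69, 72, 13, 94, 98, 47, 11, 58]
Target new root: 122
Try each candidate change and compute the resulting root:
Candidate A: set leaf[3] = 63 -> leaves = [69, 72, 13, 63, 98, 47, 11, 58]
  L0: [69, 72, 13, 63, 98, 47, 11, 58]
  L1: h(69,72)=(69*31+72)%997=217 h(13,63)=(13*31+63)%997=466 h(98,47)=(98*31+47)%997=94 h(11,58)=(11*31+58)%997=399 -> [217, 466, 94, 399]
  L2: h(217,466)=(217*31+466)%997=214 h(94,399)=(94*31+399)%997=322 -> [214, 322]
  L3: h(214,322)=(214*31+322)%997=974 -> [974]
  root = 974 != target 122
Candidate B: set leaf[4] = 3 -> leaves = [69, 72, 13, 94, 3, 47, 11, 58]
  L0: [69, 72, 13, 94, 3, 47, 11, 58]
  L1: h(69,72)=(69*31+72)%997=217 h(13,94)=(13*31+94)%997=497 h(3,47)=(3*31+47)%997=140 h(11,58)=(11*31+58)%997=399 -> [217, 497, 140, 399]
  L2: h(217,497)=(217*31+497)%997=245 h(140,399)=(140*31+399)%997=751 -> [245, 751]
  L3: h(245,751)=(245*31+751)%997=370 -> [370]
  root = 370 != target 122
Candidate C: set leaf[5] = 85 -> leaves = [69, 72, 13, 94, 98, 85, 11, 58]
  L0: [69, 72, 13, 94, 98, 85, 11, 58]
  L1: h(69,72)=(69*31+72)%997=217 h(13,94)=(13*31+94)%997=497 h(98,85)=(98*31+85)%997=132 h(11,58)=(11*31+58)%997=399 -> [217, 497, 132, 399]
  L2: h(217,497)=(217*31+497)%997=245 h(132,399)=(132*31+399)%997=503 -> [245, 503]
  L3: h(245,503)=(245*31+503)%997=122 -> [122]
  root = 122 == target 122  ** MATCH **
Candidate D: set leaf[2] = 46 -> leaves = [69, 72, 46, 94, 98, 47, 11, 58]
  L0: [69, 72, 46, 94, 98, 47, 11, 58]
  L1: h(69,72)=(69*31+72)%997=217 h(46,94)=(46*31+94)%997=523 h(98,47)=(98*31+47)%997=94 h(11,58)=(11*31+58)%997=399 -> [217, 523, 94, 399]
  L2: h(217,523)=(217*31+523)%997=271 h(94,399)=(94*31+399)%997=322 -> [271, 322]
  L3: h(271,322)=(271*31+322)%997=747 -> [747]
  root = 747 != target 122
Candidate C produces the target root.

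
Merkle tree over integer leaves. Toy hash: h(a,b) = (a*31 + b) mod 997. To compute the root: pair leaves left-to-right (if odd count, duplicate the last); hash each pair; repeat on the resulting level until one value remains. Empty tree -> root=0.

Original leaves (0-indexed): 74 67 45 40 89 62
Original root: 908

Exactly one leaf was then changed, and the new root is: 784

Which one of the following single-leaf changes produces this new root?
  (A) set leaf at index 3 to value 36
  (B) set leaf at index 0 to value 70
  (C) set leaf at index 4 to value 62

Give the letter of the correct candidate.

Original leaves: [74, 67, 45, 40, 89, 62]
Target new root: 784
Try each candidate change and compute the resulting root:
Candidate A: set leaf[3] = 36 -> leaves = [74, 67, 45, 36, 89, 62]
  L0: [74, 67, 45, 36, 89, 62]
  L1: h(74,67)=(74*31+67)%997=367 h(45,36)=(45*31+36)%997=434 h(89,62)=(89*31+62)%997=827 -> [367, 434, 827]
  L2: h(367,434)=(367*31+434)%997=844 h(827,827)=(827*31+827)%997=542 -> [844, 542]
  L3: h(844,542)=(844*31+542)%997=784 -> [784]
  root = 784 == target 784  ** MATCH **
Candidate B: set leaf[0] = 70 -> leaves = [70, 67, 45, 40, 89, 62]
  L0: [70, 67, 45, 40, 89, 62]
  L1: h(70,67)=(70*31+67)%997=243 h(45,40)=(45*31+40)%997=438 h(89,62)=(89*31+62)%997=827 -> [243, 438, 827]
  L2: h(243,438)=(243*31+438)%997=992 h(827,827)=(827*31+827)%997=542 -> [992, 542]
  L3: h(992,542)=(992*31+542)%997=387 -> [387]
  root = 387 != target 784
Candidate C: set leaf[4] = 62 -> leaves = [74, 67, 45, 40, 62, 62]
  L0: [74, 67, 45, 40, 62, 62]
  L1: h(74,67)=(74*31+67)%997=367 h(45,40)=(45*31+40)%997=438 h(62,62)=(62*31+62)%997=987 -> [367, 438, 987]
  L2: h(367,438)=(367*31+438)%997=848 h(987,987)=(987*31+987)%997=677 -> [848, 677]
  L3: h(848,677)=(848*31+677)%997=46 -> [46]
  root = 46 != target 784
Candidate A produces the target root.

Answer: A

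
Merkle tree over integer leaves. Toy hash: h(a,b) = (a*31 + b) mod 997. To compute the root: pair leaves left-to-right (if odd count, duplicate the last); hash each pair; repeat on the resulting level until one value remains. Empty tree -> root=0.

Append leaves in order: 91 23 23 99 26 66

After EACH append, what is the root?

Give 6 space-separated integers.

After append 91 (leaves=[91]):
  L0: [91]
  root=91
After append 23 (leaves=[91, 23]):
  L0: [91, 23]
  L1: h(91,23)=(91*31+23)%997=850 -> [850]
  root=850
After append 23 (leaves=[91, 23, 23]):
  L0: [91, 23, 23]
  L1: h(91,23)=(91*31+23)%997=850 h(23,23)=(23*31+23)%997=736 -> [850, 736]
  L2: h(850,736)=(850*31+736)%997=167 -> [167]
  root=167
After append 99 (leaves=[91, 23, 23, 99]):
  L0: [91, 23, 23, 99]
  L1: h(91,23)=(91*31+23)%997=850 h(23,99)=(23*31+99)%997=812 -> [850, 812]
  L2: h(850,812)=(850*31+812)%997=243 -> [243]
  root=243
After append 26 (leaves=[91, 23, 23, 99, 26]):
  L0: [91, 23, 23, 99, 26]
  L1: h(91,23)=(91*31+23)%997=850 h(23,99)=(23*31+99)%997=812 h(26,26)=(26*31+26)%997=832 -> [850, 812, 832]
  L2: h(850,812)=(850*31+812)%997=243 h(832,832)=(832*31+832)%997=702 -> [243, 702]
  L3: h(243,702)=(243*31+702)%997=259 -> [259]
  root=259
After append 66 (leaves=[91, 23, 23, 99, 26, 66]):
  L0: [91, 23, 23, 99, 26, 66]
  L1: h(91,23)=(91*31+23)%997=850 h(23,99)=(23*31+99)%997=812 h(26,66)=(26*31+66)%997=872 -> [850, 812, 872]
  L2: h(850,812)=(850*31+812)%997=243 h(872,872)=(872*31+872)%997=985 -> [243, 985]
  L3: h(243,985)=(243*31+985)%997=542 -> [542]
  root=542

Answer: 91 850 167 243 259 542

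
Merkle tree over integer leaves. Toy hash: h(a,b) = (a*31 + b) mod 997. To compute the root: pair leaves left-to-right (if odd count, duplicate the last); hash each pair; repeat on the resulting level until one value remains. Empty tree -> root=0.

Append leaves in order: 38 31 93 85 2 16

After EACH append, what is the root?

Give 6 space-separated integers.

Answer: 38 212 575 567 682 133

Derivation:
After append 38 (leaves=[38]):
  L0: [38]
  root=38
After append 31 (leaves=[38, 31]):
  L0: [38, 31]
  L1: h(38,31)=(38*31+31)%997=212 -> [212]
  root=212
After append 93 (leaves=[38, 31, 93]):
  L0: [38, 31, 93]
  L1: h(38,31)=(38*31+31)%997=212 h(93,93)=(93*31+93)%997=982 -> [212, 982]
  L2: h(212,982)=(212*31+982)%997=575 -> [575]
  root=575
After append 85 (leaves=[38, 31, 93, 85]):
  L0: [38, 31, 93, 85]
  L1: h(38,31)=(38*31+31)%997=212 h(93,85)=(93*31+85)%997=974 -> [212, 974]
  L2: h(212,974)=(212*31+974)%997=567 -> [567]
  root=567
After append 2 (leaves=[38, 31, 93, 85, 2]):
  L0: [38, 31, 93, 85, 2]
  L1: h(38,31)=(38*31+31)%997=212 h(93,85)=(93*31+85)%997=974 h(2,2)=(2*31+2)%997=64 -> [212, 974, 64]
  L2: h(212,974)=(212*31+974)%997=567 h(64,64)=(64*31+64)%997=54 -> [567, 54]
  L3: h(567,54)=(567*31+54)%997=682 -> [682]
  root=682
After append 16 (leaves=[38, 31, 93, 85, 2, 16]):
  L0: [38, 31, 93, 85, 2, 16]
  L1: h(38,31)=(38*31+31)%997=212 h(93,85)=(93*31+85)%997=974 h(2,16)=(2*31+16)%997=78 -> [212, 974, 78]
  L2: h(212,974)=(212*31+974)%997=567 h(78,78)=(78*31+78)%997=502 -> [567, 502]
  L3: h(567,502)=(567*31+502)%997=133 -> [133]
  root=133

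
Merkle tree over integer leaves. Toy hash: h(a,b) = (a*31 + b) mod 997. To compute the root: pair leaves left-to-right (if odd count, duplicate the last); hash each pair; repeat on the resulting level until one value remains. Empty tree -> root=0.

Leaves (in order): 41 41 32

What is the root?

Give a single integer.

L0: [41, 41, 32]
L1: h(41,41)=(41*31+41)%997=315 h(32,32)=(32*31+32)%997=27 -> [315, 27]
L2: h(315,27)=(315*31+27)%997=819 -> [819]

Answer: 819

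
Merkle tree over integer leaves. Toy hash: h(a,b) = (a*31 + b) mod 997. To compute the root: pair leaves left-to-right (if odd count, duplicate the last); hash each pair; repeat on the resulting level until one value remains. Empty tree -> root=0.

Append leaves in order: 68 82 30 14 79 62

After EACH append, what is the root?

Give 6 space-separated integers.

Answer: 68 196 57 41 413 866

Derivation:
After append 68 (leaves=[68]):
  L0: [68]
  root=68
After append 82 (leaves=[68, 82]):
  L0: [68, 82]
  L1: h(68,82)=(68*31+82)%997=196 -> [196]
  root=196
After append 30 (leaves=[68, 82, 30]):
  L0: [68, 82, 30]
  L1: h(68,82)=(68*31+82)%997=196 h(30,30)=(30*31+30)%997=960 -> [196, 960]
  L2: h(196,960)=(196*31+960)%997=57 -> [57]
  root=57
After append 14 (leaves=[68, 82, 30, 14]):
  L0: [68, 82, 30, 14]
  L1: h(68,82)=(68*31+82)%997=196 h(30,14)=(30*31+14)%997=944 -> [196, 944]
  L2: h(196,944)=(196*31+944)%997=41 -> [41]
  root=41
After append 79 (leaves=[68, 82, 30, 14, 79]):
  L0: [68, 82, 30, 14, 79]
  L1: h(68,82)=(68*31+82)%997=196 h(30,14)=(30*31+14)%997=944 h(79,79)=(79*31+79)%997=534 -> [196, 944, 534]
  L2: h(196,944)=(196*31+944)%997=41 h(534,534)=(534*31+534)%997=139 -> [41, 139]
  L3: h(41,139)=(41*31+139)%997=413 -> [413]
  root=413
After append 62 (leaves=[68, 82, 30, 14, 79, 62]):
  L0: [68, 82, 30, 14, 79, 62]
  L1: h(68,82)=(68*31+82)%997=196 h(30,14)=(30*31+14)%997=944 h(79,62)=(79*31+62)%997=517 -> [196, 944, 517]
  L2: h(196,944)=(196*31+944)%997=41 h(517,517)=(517*31+517)%997=592 -> [41, 592]
  L3: h(41,592)=(41*31+592)%997=866 -> [866]
  root=866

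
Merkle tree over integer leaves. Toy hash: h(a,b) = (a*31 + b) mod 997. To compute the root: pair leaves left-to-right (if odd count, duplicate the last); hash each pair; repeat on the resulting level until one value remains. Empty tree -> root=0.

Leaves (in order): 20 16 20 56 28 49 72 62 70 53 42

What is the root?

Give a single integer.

Answer: 882

Derivation:
L0: [20, 16, 20, 56, 28, 49, 72, 62, 70, 53, 42]
L1: h(20,16)=(20*31+16)%997=636 h(20,56)=(20*31+56)%997=676 h(28,49)=(28*31+49)%997=917 h(72,62)=(72*31+62)%997=300 h(70,53)=(70*31+53)%997=229 h(42,42)=(42*31+42)%997=347 -> [636, 676, 917, 300, 229, 347]
L2: h(636,676)=(636*31+676)%997=452 h(917,300)=(917*31+300)%997=811 h(229,347)=(229*31+347)%997=467 -> [452, 811, 467]
L3: h(452,811)=(452*31+811)%997=865 h(467,467)=(467*31+467)%997=986 -> [865, 986]
L4: h(865,986)=(865*31+986)%997=882 -> [882]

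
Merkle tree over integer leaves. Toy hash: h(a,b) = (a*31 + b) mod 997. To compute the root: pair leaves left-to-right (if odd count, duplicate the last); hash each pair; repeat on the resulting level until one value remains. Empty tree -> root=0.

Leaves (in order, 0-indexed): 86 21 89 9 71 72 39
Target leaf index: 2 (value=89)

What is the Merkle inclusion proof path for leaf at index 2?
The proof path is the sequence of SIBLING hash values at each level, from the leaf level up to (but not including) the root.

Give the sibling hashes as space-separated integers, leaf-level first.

Answer: 9 693 924

Derivation:
L0 (leaves): [86, 21, 89, 9, 71, 72, 39], target index=2
L1: h(86,21)=(86*31+21)%997=693 [pair 0] h(89,9)=(89*31+9)%997=774 [pair 1] h(71,72)=(71*31+72)%997=279 [pair 2] h(39,39)=(39*31+39)%997=251 [pair 3] -> [693, 774, 279, 251]
  Sibling for proof at L0: 9
L2: h(693,774)=(693*31+774)%997=323 [pair 0] h(279,251)=(279*31+251)%997=924 [pair 1] -> [323, 924]
  Sibling for proof at L1: 693
L3: h(323,924)=(323*31+924)%997=967 [pair 0] -> [967]
  Sibling for proof at L2: 924
Root: 967
Proof path (sibling hashes from leaf to root): [9, 693, 924]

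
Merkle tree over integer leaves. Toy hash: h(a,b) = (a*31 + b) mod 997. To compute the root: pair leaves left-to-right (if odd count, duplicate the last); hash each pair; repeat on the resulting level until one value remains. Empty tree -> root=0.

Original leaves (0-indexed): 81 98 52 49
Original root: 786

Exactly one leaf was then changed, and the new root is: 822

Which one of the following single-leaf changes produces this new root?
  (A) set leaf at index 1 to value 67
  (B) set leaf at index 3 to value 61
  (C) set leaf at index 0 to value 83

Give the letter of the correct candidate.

Answer: A

Derivation:
Original leaves: [81, 98, 52, 49]
Target new root: 822
Try each candidate change and compute the resulting root:
Candidate A: set leaf[1] = 67 -> leaves = [81, 67, 52, 49]
  L0: [81, 67, 52, 49]
  L1: h(81,67)=(81*31+67)%997=584 h(52,49)=(52*31+49)%997=664 -> [584, 664]
  L2: h(584,664)=(584*31+664)%997=822 -> [822]
  root = 822 == target 822  ** MATCH **
Candidate B: set leaf[3] = 61 -> leaves = [81, 98, 52, 61]
  L0: [81, 98, 52, 61]
  L1: h(81,98)=(81*31+98)%997=615 h(52,61)=(52*31+61)%997=676 -> [615, 676]
  L2: h(615,676)=(615*31+676)%997=798 -> [798]
  root = 798 != target 822
Candidate C: set leaf[0] = 83 -> leaves = [83, 98, 52, 49]
  L0: [83, 98, 52, 49]
  L1: h(83,98)=(83*31+98)%997=677 h(52,49)=(52*31+49)%997=664 -> [677, 664]
  L2: h(677,664)=(677*31+664)%997=714 -> [714]
  root = 714 != target 822
Candidate A produces the target root.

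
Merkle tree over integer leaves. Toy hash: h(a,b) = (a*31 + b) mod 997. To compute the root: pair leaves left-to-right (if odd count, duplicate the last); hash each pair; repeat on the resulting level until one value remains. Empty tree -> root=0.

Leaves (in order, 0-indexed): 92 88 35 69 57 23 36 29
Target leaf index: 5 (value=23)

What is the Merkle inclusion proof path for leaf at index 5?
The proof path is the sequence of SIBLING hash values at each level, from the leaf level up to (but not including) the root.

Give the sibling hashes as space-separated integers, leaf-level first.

Answer: 57 148 570

Derivation:
L0 (leaves): [92, 88, 35, 69, 57, 23, 36, 29], target index=5
L1: h(92,88)=(92*31+88)%997=946 [pair 0] h(35,69)=(35*31+69)%997=157 [pair 1] h(57,23)=(57*31+23)%997=793 [pair 2] h(36,29)=(36*31+29)%997=148 [pair 3] -> [946, 157, 793, 148]
  Sibling for proof at L0: 57
L2: h(946,157)=(946*31+157)%997=570 [pair 0] h(793,148)=(793*31+148)%997=803 [pair 1] -> [570, 803]
  Sibling for proof at L1: 148
L3: h(570,803)=(570*31+803)%997=527 [pair 0] -> [527]
  Sibling for proof at L2: 570
Root: 527
Proof path (sibling hashes from leaf to root): [57, 148, 570]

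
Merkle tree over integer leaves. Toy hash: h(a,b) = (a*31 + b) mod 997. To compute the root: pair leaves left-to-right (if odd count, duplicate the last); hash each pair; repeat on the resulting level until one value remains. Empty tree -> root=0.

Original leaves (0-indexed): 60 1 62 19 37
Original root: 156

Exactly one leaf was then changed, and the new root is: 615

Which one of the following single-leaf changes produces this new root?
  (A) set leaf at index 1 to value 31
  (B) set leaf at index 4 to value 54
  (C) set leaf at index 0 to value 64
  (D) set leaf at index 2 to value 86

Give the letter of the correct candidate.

Original leaves: [60, 1, 62, 19, 37]
Target new root: 615
Try each candidate change and compute the resulting root:
Candidate A: set leaf[1] = 31 -> leaves = [60, 31, 62, 19, 37]
  L0: [60, 31, 62, 19, 37]
  L1: h(60,31)=(60*31+31)%997=894 h(62,19)=(62*31+19)%997=944 h(37,37)=(37*31+37)%997=187 -> [894, 944, 187]
  L2: h(894,944)=(894*31+944)%997=742 h(187,187)=(187*31+187)%997=2 -> [742, 2]
  L3: h(742,2)=(742*31+2)%997=73 -> [73]
  root = 73 != target 615
Candidate B: set leaf[4] = 54 -> leaves = [60, 1, 62, 19, 54]
  L0: [60, 1, 62, 19, 54]
  L1: h(60,1)=(60*31+1)%997=864 h(62,19)=(62*31+19)%997=944 h(54,54)=(54*31+54)%997=731 -> [864, 944, 731]
  L2: h(864,944)=(864*31+944)%997=809 h(731,731)=(731*31+731)%997=461 -> [809, 461]
  L3: h(809,461)=(809*31+461)%997=615 -> [615]
  root = 615 == target 615  ** MATCH **
Candidate C: set leaf[0] = 64 -> leaves = [64, 1, 62, 19, 37]
  L0: [64, 1, 62, 19, 37]
  L1: h(64,1)=(64*31+1)%997=988 h(62,19)=(62*31+19)%997=944 h(37,37)=(37*31+37)%997=187 -> [988, 944, 187]
  L2: h(988,944)=(988*31+944)%997=665 h(187,187)=(187*31+187)%997=2 -> [665, 2]
  L3: h(665,2)=(665*31+2)%997=677 -> [677]
  root = 677 != target 615
Candidate D: set leaf[2] = 86 -> leaves = [60, 1, 86, 19, 37]
  L0: [60, 1, 86, 19, 37]
  L1: h(60,1)=(60*31+1)%997=864 h(86,19)=(86*31+19)%997=691 h(37,37)=(37*31+37)%997=187 -> [864, 691, 187]
  L2: h(864,691)=(864*31+691)%997=556 h(187,187)=(187*31+187)%997=2 -> [556, 2]
  L3: h(556,2)=(556*31+2)%997=289 -> [289]
  root = 289 != target 615
Candidate B produces the target root.

Answer: B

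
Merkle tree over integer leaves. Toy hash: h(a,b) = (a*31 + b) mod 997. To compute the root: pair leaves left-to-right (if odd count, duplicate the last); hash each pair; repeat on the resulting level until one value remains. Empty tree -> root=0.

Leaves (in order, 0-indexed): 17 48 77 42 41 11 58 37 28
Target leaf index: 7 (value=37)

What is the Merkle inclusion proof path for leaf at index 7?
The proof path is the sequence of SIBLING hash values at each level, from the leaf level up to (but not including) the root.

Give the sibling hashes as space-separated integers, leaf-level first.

Answer: 58 285 314 264

Derivation:
L0 (leaves): [17, 48, 77, 42, 41, 11, 58, 37, 28], target index=7
L1: h(17,48)=(17*31+48)%997=575 [pair 0] h(77,42)=(77*31+42)%997=435 [pair 1] h(41,11)=(41*31+11)%997=285 [pair 2] h(58,37)=(58*31+37)%997=838 [pair 3] h(28,28)=(28*31+28)%997=896 [pair 4] -> [575, 435, 285, 838, 896]
  Sibling for proof at L0: 58
L2: h(575,435)=(575*31+435)%997=314 [pair 0] h(285,838)=(285*31+838)%997=700 [pair 1] h(896,896)=(896*31+896)%997=756 [pair 2] -> [314, 700, 756]
  Sibling for proof at L1: 285
L3: h(314,700)=(314*31+700)%997=464 [pair 0] h(756,756)=(756*31+756)%997=264 [pair 1] -> [464, 264]
  Sibling for proof at L2: 314
L4: h(464,264)=(464*31+264)%997=690 [pair 0] -> [690]
  Sibling for proof at L3: 264
Root: 690
Proof path (sibling hashes from leaf to root): [58, 285, 314, 264]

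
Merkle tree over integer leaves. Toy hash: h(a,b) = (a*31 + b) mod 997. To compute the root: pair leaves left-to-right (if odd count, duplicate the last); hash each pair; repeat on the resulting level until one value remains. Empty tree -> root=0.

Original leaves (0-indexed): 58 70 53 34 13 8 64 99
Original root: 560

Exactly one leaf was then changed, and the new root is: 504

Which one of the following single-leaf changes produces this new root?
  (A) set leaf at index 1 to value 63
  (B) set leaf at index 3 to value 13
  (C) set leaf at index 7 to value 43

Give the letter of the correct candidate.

Answer: C

Derivation:
Original leaves: [58, 70, 53, 34, 13, 8, 64, 99]
Target new root: 504
Try each candidate change and compute the resulting root:
Candidate A: set leaf[1] = 63 -> leaves = [58, 63, 53, 34, 13, 8, 64, 99]
  L0: [58, 63, 53, 34, 13, 8, 64, 99]
  L1: h(58,63)=(58*31+63)%997=864 h(53,34)=(53*31+34)%997=680 h(13,8)=(13*31+8)%997=411 h(64,99)=(64*31+99)%997=89 -> [864, 680, 411, 89]
  L2: h(864,680)=(864*31+680)%997=545 h(411,89)=(411*31+89)%997=866 -> [545, 866]
  L3: h(545,866)=(545*31+866)%997=812 -> [812]
  root = 812 != target 504
Candidate B: set leaf[3] = 13 -> leaves = [58, 70, 53, 13, 13, 8, 64, 99]
  L0: [58, 70, 53, 13, 13, 8, 64, 99]
  L1: h(58,70)=(58*31+70)%997=871 h(53,13)=(53*31+13)%997=659 h(13,8)=(13*31+8)%997=411 h(64,99)=(64*31+99)%997=89 -> [871, 659, 411, 89]
  L2: h(871,659)=(871*31+659)%997=741 h(411,89)=(411*31+89)%997=866 -> [741, 866]
  L3: h(741,866)=(741*31+866)%997=906 -> [906]
  root = 906 != target 504
Candidate C: set leaf[7] = 43 -> leaves = [58, 70, 53, 34, 13, 8, 64, 43]
  L0: [58, 70, 53, 34, 13, 8, 64, 43]
  L1: h(58,70)=(58*31+70)%997=871 h(53,34)=(53*31+34)%997=680 h(13,8)=(13*31+8)%997=411 h(64,43)=(64*31+43)%997=33 -> [871, 680, 411, 33]
  L2: h(871,680)=(871*31+680)%997=762 h(411,33)=(411*31+33)%997=810 -> [762, 810]
  L3: h(762,810)=(762*31+810)%997=504 -> [504]
  root = 504 == target 504  ** MATCH **
Candidate C produces the target root.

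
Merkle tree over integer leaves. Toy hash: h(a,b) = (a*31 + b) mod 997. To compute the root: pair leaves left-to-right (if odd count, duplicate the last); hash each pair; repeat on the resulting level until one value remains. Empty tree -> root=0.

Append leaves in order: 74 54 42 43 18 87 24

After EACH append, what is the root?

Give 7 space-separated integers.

Answer: 74 354 354 355 524 738 861

Derivation:
After append 74 (leaves=[74]):
  L0: [74]
  root=74
After append 54 (leaves=[74, 54]):
  L0: [74, 54]
  L1: h(74,54)=(74*31+54)%997=354 -> [354]
  root=354
After append 42 (leaves=[74, 54, 42]):
  L0: [74, 54, 42]
  L1: h(74,54)=(74*31+54)%997=354 h(42,42)=(42*31+42)%997=347 -> [354, 347]
  L2: h(354,347)=(354*31+347)%997=354 -> [354]
  root=354
After append 43 (leaves=[74, 54, 42, 43]):
  L0: [74, 54, 42, 43]
  L1: h(74,54)=(74*31+54)%997=354 h(42,43)=(42*31+43)%997=348 -> [354, 348]
  L2: h(354,348)=(354*31+348)%997=355 -> [355]
  root=355
After append 18 (leaves=[74, 54, 42, 43, 18]):
  L0: [74, 54, 42, 43, 18]
  L1: h(74,54)=(74*31+54)%997=354 h(42,43)=(42*31+43)%997=348 h(18,18)=(18*31+18)%997=576 -> [354, 348, 576]
  L2: h(354,348)=(354*31+348)%997=355 h(576,576)=(576*31+576)%997=486 -> [355, 486]
  L3: h(355,486)=(355*31+486)%997=524 -> [524]
  root=524
After append 87 (leaves=[74, 54, 42, 43, 18, 87]):
  L0: [74, 54, 42, 43, 18, 87]
  L1: h(74,54)=(74*31+54)%997=354 h(42,43)=(42*31+43)%997=348 h(18,87)=(18*31+87)%997=645 -> [354, 348, 645]
  L2: h(354,348)=(354*31+348)%997=355 h(645,645)=(645*31+645)%997=700 -> [355, 700]
  L3: h(355,700)=(355*31+700)%997=738 -> [738]
  root=738
After append 24 (leaves=[74, 54, 42, 43, 18, 87, 24]):
  L0: [74, 54, 42, 43, 18, 87, 24]
  L1: h(74,54)=(74*31+54)%997=354 h(42,43)=(42*31+43)%997=348 h(18,87)=(18*31+87)%997=645 h(24,24)=(24*31+24)%997=768 -> [354, 348, 645, 768]
  L2: h(354,348)=(354*31+348)%997=355 h(645,768)=(645*31+768)%997=823 -> [355, 823]
  L3: h(355,823)=(355*31+823)%997=861 -> [861]
  root=861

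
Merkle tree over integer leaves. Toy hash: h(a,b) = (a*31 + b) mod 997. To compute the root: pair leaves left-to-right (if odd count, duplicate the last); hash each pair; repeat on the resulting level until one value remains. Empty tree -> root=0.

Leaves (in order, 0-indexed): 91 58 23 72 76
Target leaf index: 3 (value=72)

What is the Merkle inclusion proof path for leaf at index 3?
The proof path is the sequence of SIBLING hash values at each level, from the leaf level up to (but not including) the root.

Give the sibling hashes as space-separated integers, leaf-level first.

L0 (leaves): [91, 58, 23, 72, 76], target index=3
L1: h(91,58)=(91*31+58)%997=885 [pair 0] h(23,72)=(23*31+72)%997=785 [pair 1] h(76,76)=(76*31+76)%997=438 [pair 2] -> [885, 785, 438]
  Sibling for proof at L0: 23
L2: h(885,785)=(885*31+785)%997=304 [pair 0] h(438,438)=(438*31+438)%997=58 [pair 1] -> [304, 58]
  Sibling for proof at L1: 885
L3: h(304,58)=(304*31+58)%997=509 [pair 0] -> [509]
  Sibling for proof at L2: 58
Root: 509
Proof path (sibling hashes from leaf to root): [23, 885, 58]

Answer: 23 885 58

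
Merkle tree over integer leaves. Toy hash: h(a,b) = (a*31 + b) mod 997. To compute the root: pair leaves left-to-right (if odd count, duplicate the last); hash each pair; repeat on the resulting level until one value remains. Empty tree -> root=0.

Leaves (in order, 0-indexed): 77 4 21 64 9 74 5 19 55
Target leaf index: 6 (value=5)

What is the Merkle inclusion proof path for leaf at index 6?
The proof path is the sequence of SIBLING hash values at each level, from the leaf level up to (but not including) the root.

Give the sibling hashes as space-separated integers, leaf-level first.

Answer: 19 353 61 661

Derivation:
L0 (leaves): [77, 4, 21, 64, 9, 74, 5, 19, 55], target index=6
L1: h(77,4)=(77*31+4)%997=397 [pair 0] h(21,64)=(21*31+64)%997=715 [pair 1] h(9,74)=(9*31+74)%997=353 [pair 2] h(5,19)=(5*31+19)%997=174 [pair 3] h(55,55)=(55*31+55)%997=763 [pair 4] -> [397, 715, 353, 174, 763]
  Sibling for proof at L0: 19
L2: h(397,715)=(397*31+715)%997=61 [pair 0] h(353,174)=(353*31+174)%997=150 [pair 1] h(763,763)=(763*31+763)%997=488 [pair 2] -> [61, 150, 488]
  Sibling for proof at L1: 353
L3: h(61,150)=(61*31+150)%997=47 [pair 0] h(488,488)=(488*31+488)%997=661 [pair 1] -> [47, 661]
  Sibling for proof at L2: 61
L4: h(47,661)=(47*31+661)%997=124 [pair 0] -> [124]
  Sibling for proof at L3: 661
Root: 124
Proof path (sibling hashes from leaf to root): [19, 353, 61, 661]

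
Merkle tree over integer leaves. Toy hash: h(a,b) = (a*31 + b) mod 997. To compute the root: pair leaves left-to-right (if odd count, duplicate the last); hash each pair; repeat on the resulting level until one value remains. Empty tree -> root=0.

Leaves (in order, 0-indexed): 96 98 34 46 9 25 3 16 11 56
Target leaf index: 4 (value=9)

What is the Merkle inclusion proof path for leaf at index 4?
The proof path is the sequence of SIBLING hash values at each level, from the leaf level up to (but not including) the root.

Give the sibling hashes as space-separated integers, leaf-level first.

L0 (leaves): [96, 98, 34, 46, 9, 25, 3, 16, 11, 56], target index=4
L1: h(96,98)=(96*31+98)%997=83 [pair 0] h(34,46)=(34*31+46)%997=103 [pair 1] h(9,25)=(9*31+25)%997=304 [pair 2] h(3,16)=(3*31+16)%997=109 [pair 3] h(11,56)=(11*31+56)%997=397 [pair 4] -> [83, 103, 304, 109, 397]
  Sibling for proof at L0: 25
L2: h(83,103)=(83*31+103)%997=682 [pair 0] h(304,109)=(304*31+109)%997=560 [pair 1] h(397,397)=(397*31+397)%997=740 [pair 2] -> [682, 560, 740]
  Sibling for proof at L1: 109
L3: h(682,560)=(682*31+560)%997=765 [pair 0] h(740,740)=(740*31+740)%997=749 [pair 1] -> [765, 749]
  Sibling for proof at L2: 682
L4: h(765,749)=(765*31+749)%997=536 [pair 0] -> [536]
  Sibling for proof at L3: 749
Root: 536
Proof path (sibling hashes from leaf to root): [25, 109, 682, 749]

Answer: 25 109 682 749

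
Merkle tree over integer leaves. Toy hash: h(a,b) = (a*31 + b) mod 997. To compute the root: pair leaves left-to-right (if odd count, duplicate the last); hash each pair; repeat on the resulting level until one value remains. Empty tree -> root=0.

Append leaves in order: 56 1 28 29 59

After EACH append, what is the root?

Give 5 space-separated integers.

After append 56 (leaves=[56]):
  L0: [56]
  root=56
After append 1 (leaves=[56, 1]):
  L0: [56, 1]
  L1: h(56,1)=(56*31+1)%997=740 -> [740]
  root=740
After append 28 (leaves=[56, 1, 28]):
  L0: [56, 1, 28]
  L1: h(56,1)=(56*31+1)%997=740 h(28,28)=(28*31+28)%997=896 -> [740, 896]
  L2: h(740,896)=(740*31+896)%997=905 -> [905]
  root=905
After append 29 (leaves=[56, 1, 28, 29]):
  L0: [56, 1, 28, 29]
  L1: h(56,1)=(56*31+1)%997=740 h(28,29)=(28*31+29)%997=897 -> [740, 897]
  L2: h(740,897)=(740*31+897)%997=906 -> [906]
  root=906
After append 59 (leaves=[56, 1, 28, 29, 59]):
  L0: [56, 1, 28, 29, 59]
  L1: h(56,1)=(56*31+1)%997=740 h(28,29)=(28*31+29)%997=897 h(59,59)=(59*31+59)%997=891 -> [740, 897, 891]
  L2: h(740,897)=(740*31+897)%997=906 h(891,891)=(891*31+891)%997=596 -> [906, 596]
  L3: h(906,596)=(906*31+596)%997=766 -> [766]
  root=766

Answer: 56 740 905 906 766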